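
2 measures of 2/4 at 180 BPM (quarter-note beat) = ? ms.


Quarter-note beat duration = 60000 / 180 ms
Beats per measure (2/4) = 2
One measure = 2 × 60000 / 180 = 120000 / 180 ms
2 measures = 2 × 120000 / 180 = 240000 / 180
= 1333.3 ms


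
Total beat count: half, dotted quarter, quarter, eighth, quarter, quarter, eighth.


Let's work it out.
Beat values:
  half = 2 beats
  dotted quarter = 1.5 beats
  quarter = 1 beat
  eighth = 0.5 beats
  quarter = 1 beat
  quarter = 1 beat
  eighth = 0.5 beats
Sum = 2 + 1.5 + 1 + 0.5 + 1 + 1 + 0.5
= 7.5 beats


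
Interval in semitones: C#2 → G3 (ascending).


Absolute semitone position = octave×12 + chromatic position
C#2: 2×12 + 1 = 25
G3: 3×12 + 7 = 43
Difference = 43 - 25 = 18
= 18 semitones


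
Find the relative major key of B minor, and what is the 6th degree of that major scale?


Reasoning:
The relative major shares the key signature and is a minor 3rd above the minor tonic
A minor 3rd above B is D
→ relative major of B minor is D major
D major scale: D E F# G A B C#
= D major; 6th degree = B


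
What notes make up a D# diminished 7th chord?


Diminished 7th chord = root + minor 3rd + diminished 5th + diminished 7th
Seventh chords stack in thirds, so the letter names are D-F-A-C
Root: D#
Minor 3rd above D#: F#
Diminished 5th above D#: A
Diminished 7th above D#: C
Chord = D# F# A C


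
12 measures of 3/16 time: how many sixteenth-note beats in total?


Let's work it out.
Time signature 3/16: the bottom number 16 means the sixteenth note gets one count
The top number 3 means 3 sixteenth-note beats per measure
Total = 3 × 12 measures
= 36 sixteenth-note beats


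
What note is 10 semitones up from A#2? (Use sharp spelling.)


A#2: chromatic position 10 in octave 2 → absolute = 2×12 + 10 = 34
Transpose up 10: 34 + 10 = 44
44 = 3×12 + 8 → G# in octave 3
Result = G#3


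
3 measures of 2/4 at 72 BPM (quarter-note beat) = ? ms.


Step by step:
Quarter-note beat duration = 60000 / 72 ms
Beats per measure (2/4) = 2
One measure = 2 × 60000 / 72 = 120000 / 72 ms
3 measures = 3 × 120000 / 72 = 360000 / 72
= 5000.0 ms


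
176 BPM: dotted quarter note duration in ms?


Step by step:
One quarter-note beat = 60000 / BPM = 60000 / 176 ms
Dotted quarter note = 3/2 × quarter note
Duration = 3/2 × 60000 / 176 = 90000 / 176
= 511.4 ms


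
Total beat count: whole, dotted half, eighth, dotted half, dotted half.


Beat values:
  whole = 4 beats
  dotted half = 3 beats
  eighth = 0.5 beats
  dotted half = 3 beats
  dotted half = 3 beats
Sum = 4 + 3 + 0.5 + 3 + 3
= 13.5 beats


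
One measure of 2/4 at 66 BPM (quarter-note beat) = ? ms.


Solution.
Quarter-note beat duration = 60000 / 66 ms
Beats per measure (2/4) = 2
One measure = 2 × 60000 / 66 = 120000 / 66 ms
= 1818.2 ms


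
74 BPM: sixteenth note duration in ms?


Working:
One quarter-note beat = 60000 / BPM = 60000 / 74 ms
Sixteenth note = 1/4 × quarter note
Duration = 1/4 × 60000 / 74 = 15000 / 74
= 202.7 ms


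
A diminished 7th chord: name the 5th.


Working:
Diminished 7th chord = root + minor 3rd + diminished 5th + diminished 7th
Seventh chords stack in thirds, so the letter names are A-C-E-G
Root: A
Minor 3rd above A: C
Diminished 5th above A: Eb
Diminished 7th above A: Gb
The 5th = Eb


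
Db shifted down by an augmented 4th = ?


Reasoning:
augmented 4th: 4 letter names, 6 semitones
Letter: D - 3 → A
Pitch: Db - 6 semitones, spelled as an A → Abb
= Abb


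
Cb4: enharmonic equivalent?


Enharmonic notes sound the same pitch but are spelled with different letter names
Cb and B name the same pitch class
Octave numbers change at C, so Cb4 = B3
= B3


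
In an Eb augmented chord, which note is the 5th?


Let's work it out.
Augmented triad = root + major 3rd (4 semitones) + augmented 5th (8 semitones)
A triad on Eb stacks thirds, so the chord tones use letter names E-G-B
Root: Eb
Major 3rd above Eb: G
Augmented 5th above Eb: B
The 5th = B


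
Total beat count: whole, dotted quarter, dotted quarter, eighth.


Solution.
Beat values:
  whole = 4 beats
  dotted quarter = 1.5 beats
  dotted quarter = 1.5 beats
  eighth = 0.5 beats
Sum = 4 + 1.5 + 1.5 + 0.5
= 7.5 beats


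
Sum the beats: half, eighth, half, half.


Reasoning:
Beat values:
  half = 2 beats
  eighth = 0.5 beats
  half = 2 beats
  half = 2 beats
Sum = 2 + 0.5 + 2 + 2
= 6.5 beats


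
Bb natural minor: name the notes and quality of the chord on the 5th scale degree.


Solution.
Bb natural minor scale: Bb C Db Eb F Gb Ab
Diatonic triad on degree 5 stacks scale notes 5, 7, 2: F Ab C
F→Ab = 3 semitones; F→C = 7 semitones → minor triad
= F Ab C (minor)


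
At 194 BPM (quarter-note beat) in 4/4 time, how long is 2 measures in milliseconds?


Let's work it out.
Quarter-note beat duration = 60000 / 194 ms
Beats per measure (4/4) = 4
One measure = 4 × 60000 / 194 = 240000 / 194 ms
2 measures = 2 × 240000 / 194 = 480000 / 194
= 2474.2 ms


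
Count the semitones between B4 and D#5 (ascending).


Reasoning:
Absolute semitone position = octave×12 + chromatic position
B4: 4×12 + 11 = 59
D#5: 5×12 + 3 = 63
Difference = 63 - 59 = 4
= 4 semitones


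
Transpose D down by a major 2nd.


Reasoning:
major 2nd: 2 letter names, 2 semitones
Letter: D - 1 → C
Pitch: D - 2 semitones, spelled as a C → C
= C


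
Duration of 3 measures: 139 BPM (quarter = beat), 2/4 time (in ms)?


Working:
Quarter-note beat duration = 60000 / 139 ms
Beats per measure (2/4) = 2
One measure = 2 × 60000 / 139 = 120000 / 139 ms
3 measures = 3 × 120000 / 139 = 360000 / 139
= 2589.9 ms


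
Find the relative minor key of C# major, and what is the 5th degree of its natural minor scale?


Working:
The relative minor shares the major's key signature and starts on its 6th degree
6th degree = a major 6th above the tonic; a major 6th above C# is A#
→ relative minor of C# major is A# minor
A# natural minor scale: A# B# C# D# E# F# G#
= A# minor; 5th degree = E#


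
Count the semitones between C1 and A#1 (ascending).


Working:
Absolute semitone position = octave×12 + chromatic position
C1: 1×12 + 0 = 12
A#1: 1×12 + 10 = 22
Difference = 22 - 12 = 10
= 10 semitones


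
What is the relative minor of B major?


Solution.
The relative minor shares the major's key signature and starts on its 6th degree
6th degree = a major 6th above the tonic; a major 6th above B is G#
→ relative minor of B major is G# minor
= G# minor


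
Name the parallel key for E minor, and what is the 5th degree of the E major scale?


Let's work it out.
Parallel keys share the same tonic but differ in mode
E minor → parallel is E major
E major scale: E F# G# A B C# D#
= E major; 5th degree = B


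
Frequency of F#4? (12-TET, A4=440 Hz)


Step by step:
f = 440 × 2^(n/12) where n = semitones from A4
F#4: -3 semitones from A4
f = 440 × 2^(-3/12)
f = 369.99 Hz


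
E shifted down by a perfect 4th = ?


Reasoning:
perfect 4th: 4 letter names, 5 semitones
Letter: E - 3 → B
Pitch: E - 5 semitones, spelled as a B → B
= B


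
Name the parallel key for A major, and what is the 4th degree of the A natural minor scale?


Reasoning:
Parallel keys share the same tonic but differ in mode
A major → parallel is A minor
A natural minor scale: A B C D E F G
= A minor; 4th degree = D


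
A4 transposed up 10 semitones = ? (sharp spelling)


Step by step:
A4: chromatic position 9 in octave 4 → absolute = 4×12 + 9 = 57
Transpose up 10: 57 + 10 = 67
67 = 5×12 + 7 → G in octave 5
Result = G5


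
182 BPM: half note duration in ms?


One quarter-note beat = 60000 / BPM = 60000 / 182 ms
Half note = 2 × quarter note
Duration = 2 × 60000 / 182 = 120000 / 182
= 659.3 ms


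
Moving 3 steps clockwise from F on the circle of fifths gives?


Each clockwise step on the circle of fifths moves up a perfect 5th
From F: F → C → G → D
= D


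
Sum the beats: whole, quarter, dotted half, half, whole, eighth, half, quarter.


Beat values:
  whole = 4 beats
  quarter = 1 beat
  dotted half = 3 beats
  half = 2 beats
  whole = 4 beats
  eighth = 0.5 beats
  half = 2 beats
  quarter = 1 beat
Sum = 4 + 1 + 3 + 2 + 4 + 0.5 + 2 + 1
= 17.5 beats


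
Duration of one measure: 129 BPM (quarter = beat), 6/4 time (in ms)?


Working:
Quarter-note beat duration = 60000 / 129 ms
Beats per measure (6/4) = 6
One measure = 6 × 60000 / 129 = 360000 / 129 ms
= 2790.7 ms


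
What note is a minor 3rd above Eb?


A 3rd spans 3 letter names, so from E we land on G
A minor 3rd = 3 semitones above Eb
Spell G at that pitch: Gb
= Gb


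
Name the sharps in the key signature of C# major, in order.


Solution.
Sharp major keys follow the circle of fifths: C(0), G(1), D(2), A(3), E(4), B(5), F#(6), C#(7)
C# major has 7 sharps
Order of sharps: F# C# G# D# A# E# B# → first 7: F#, C#, G#, D#, A#, E#, B#
= F#, C#, G#, D#, A#, E#, B#


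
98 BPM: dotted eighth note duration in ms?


Let's work it out.
One quarter-note beat = 60000 / BPM = 60000 / 98 ms
Dotted eighth note = 3/4 × quarter note
Duration = 3/4 × 60000 / 98 = 45000 / 98
= 459.2 ms


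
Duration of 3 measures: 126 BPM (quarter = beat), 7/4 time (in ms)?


Reasoning:
Quarter-note beat duration = 60000 / 126 ms
Beats per measure (7/4) = 7
One measure = 7 × 60000 / 126 = 420000 / 126 ms
3 measures = 3 × 420000 / 126 = 1260000 / 126
= 10000.0 ms


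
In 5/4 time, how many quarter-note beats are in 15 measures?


Reasoning:
Time signature 5/4: the bottom number 4 means the quarter note gets one count
The top number 5 means 5 quarter-note beats per measure
Total = 5 × 15 measures
= 75 quarter-note beats


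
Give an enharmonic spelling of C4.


Working:
Enharmonic notes sound the same pitch but are spelled with different letter names
C and Dbb name the same pitch class
= Dbb4


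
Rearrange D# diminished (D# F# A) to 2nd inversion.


Reasoning:
Root position: D# F# A
2nd inversion: move root and 3rd up an octave
Bass note: A
Notes (bottom to top) = A D# F#


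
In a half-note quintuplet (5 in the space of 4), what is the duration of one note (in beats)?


Quintuplet: 5 notes occupy the space of 4 half notes
Space = 4 × 2 = 8 beats
Each quintuplet note = 8 / 5 = 8/5 beats
= 8/5 beats


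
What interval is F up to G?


Reasoning:
Letter names: F → G spans 2 letter names → a 2nd
Semitones: F → G = 2 half-steps
A 2nd of 2 semitones is a major 2nd
= major 2nd


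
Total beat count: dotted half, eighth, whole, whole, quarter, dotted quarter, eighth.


Solution.
Beat values:
  dotted half = 3 beats
  eighth = 0.5 beats
  whole = 4 beats
  whole = 4 beats
  quarter = 1 beat
  dotted quarter = 1.5 beats
  eighth = 0.5 beats
Sum = 3 + 0.5 + 4 + 4 + 1 + 1.5 + 0.5
= 14.5 beats


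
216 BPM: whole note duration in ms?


One quarter-note beat = 60000 / BPM = 60000 / 216 ms
Whole note = 4 × quarter note
Duration = 4 × 60000 / 216 = 240000 / 216
= 1111.1 ms


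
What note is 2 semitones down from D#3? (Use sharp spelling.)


D#3: chromatic position 3 in octave 3 → absolute = 3×12 + 3 = 39
Transpose down 2: 39 - 2 = 37
37 = 3×12 + 1 → C# in octave 3
Result = C#3


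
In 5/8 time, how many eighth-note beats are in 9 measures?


Solution.
Time signature 5/8: the bottom number 8 means the eighth note gets one count
The top number 5 means 5 eighth-note beats per measure
Total = 5 × 9 measures
= 45 eighth-note beats


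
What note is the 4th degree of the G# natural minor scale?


Natural minor scale pattern: W-H-W-W-H-W-W (2-1-2-2-1-2-2 semitones)
Starting from G#:
  G# + 2 semitones → A#
  A# + 1 semitone → B
  B + 2 semitones → C#
  C# + 2 semitones → D#
  D# + 1 semitone → E
  E + 2 semitones → F#
  F# + 2 semitones → G#
Scale: G# A# B C# D# E F#
Degree 4 = C#


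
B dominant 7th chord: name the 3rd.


Step by step:
Dominant 7th chord = root + major 3rd + perfect 5th + minor 7th
Seventh chords stack in thirds, so the letter names are B-D-F-A
Root: B
Major 3rd above B: D#
Perfect 5th above B: F#
Minor 7th above B: A
The 3rd = D#


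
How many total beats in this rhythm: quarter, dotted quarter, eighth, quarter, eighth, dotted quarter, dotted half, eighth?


Working:
Beat values:
  quarter = 1 beat
  dotted quarter = 1.5 beats
  eighth = 0.5 beats
  quarter = 1 beat
  eighth = 0.5 beats
  dotted quarter = 1.5 beats
  dotted half = 3 beats
  eighth = 0.5 beats
Sum = 1 + 1.5 + 0.5 + 1 + 0.5 + 1.5 + 3 + 0.5
= 9.5 beats


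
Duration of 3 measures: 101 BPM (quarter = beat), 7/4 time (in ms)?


Let's work it out.
Quarter-note beat duration = 60000 / 101 ms
Beats per measure (7/4) = 7
One measure = 7 × 60000 / 101 = 420000 / 101 ms
3 measures = 3 × 420000 / 101 = 1260000 / 101
= 12475.2 ms


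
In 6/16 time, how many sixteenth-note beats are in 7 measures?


Let's work it out.
Time signature 6/16: the bottom number 16 means the sixteenth note gets one count
The top number 6 means 6 sixteenth-note beats per measure
Total = 6 × 7 measures
= 42 sixteenth-note beats


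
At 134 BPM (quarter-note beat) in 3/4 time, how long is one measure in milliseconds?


Quarter-note beat duration = 60000 / 134 ms
Beats per measure (3/4) = 3
One measure = 3 × 60000 / 134 = 180000 / 134 ms
= 1343.3 ms


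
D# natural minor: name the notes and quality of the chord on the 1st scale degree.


Solution.
D# natural minor scale: D# E# F# G# A# B C#
Diatonic triad on degree 1 stacks scale notes 1, 3, 5: D# F# A#
D#→F# = 3 semitones; D#→A# = 7 semitones → minor triad
= D# F# A# (minor)


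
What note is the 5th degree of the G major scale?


Major scale pattern: W-W-H-W-W-W-H (2-2-1-2-2-2-1 semitones)
Starting from G:
  G + 2 semitones → A
  A + 2 semitones → B
  B + 1 semitone → C
  C + 2 semitones → D
  D + 2 semitones → E
  E + 2 semitones → F#
  F# + 1 semitone → G
Scale: G A B C D E F#
Degree 5 = D


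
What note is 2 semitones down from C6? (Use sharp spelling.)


C6: chromatic position 0 in octave 6 → absolute = 6×12 + 0 = 72
Transpose down 2: 72 - 2 = 70
70 = 5×12 + 10 → A# in octave 5
Result = A#5


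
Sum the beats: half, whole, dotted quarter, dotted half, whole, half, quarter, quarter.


Solution.
Beat values:
  half = 2 beats
  whole = 4 beats
  dotted quarter = 1.5 beats
  dotted half = 3 beats
  whole = 4 beats
  half = 2 beats
  quarter = 1 beat
  quarter = 1 beat
Sum = 2 + 4 + 1.5 + 3 + 4 + 2 + 1 + 1
= 18.5 beats


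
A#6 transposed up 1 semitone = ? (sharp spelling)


A#6: chromatic position 10 in octave 6 → absolute = 6×12 + 10 = 82
Transpose up 1: 82 + 1 = 83
83 = 6×12 + 11 → B in octave 6
Result = B6


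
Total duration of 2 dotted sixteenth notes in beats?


Let's work it out.
Base sixteenth note = 1/4 beats
Dot 1 adds half the previous value: +1/8
One dotted sixteenth = 1/4 + 1/8 = 3/8
2 of them = 2 × 3/8 = 3/4
= 3/4 beats


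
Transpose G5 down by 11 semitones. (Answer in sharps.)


Solution.
G5: chromatic position 7 in octave 5 → absolute = 5×12 + 7 = 67
Transpose down 11: 67 - 11 = 56
56 = 4×12 + 8 → G# in octave 4
Result = G#4


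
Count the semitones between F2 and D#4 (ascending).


Solution.
Absolute semitone position = octave×12 + chromatic position
F2: 2×12 + 5 = 29
D#4: 4×12 + 3 = 51
Difference = 51 - 29 = 22
= 22 semitones


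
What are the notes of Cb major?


Let's work it out.
Major scale pattern: W-W-H-W-W-W-H (2-2-1-2-2-2-1 semitones)
Starting from Cb:
  Cb + 2 semitones → Db
  Db + 2 semitones → Eb
  Eb + 1 semitone → Fb
  Fb + 2 semitones → Gb
  Gb + 2 semitones → Ab
  Ab + 2 semitones → Bb
  Bb + 1 semitone → Cb
Scale = Cb Db Eb Fb Gb Ab Bb


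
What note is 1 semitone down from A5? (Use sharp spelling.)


Solution.
A5: chromatic position 9 in octave 5 → absolute = 5×12 + 9 = 69
Transpose down 1: 69 - 1 = 68
68 = 5×12 + 8 → G# in octave 5
Result = G#5


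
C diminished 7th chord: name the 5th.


Diminished 7th chord = root + minor 3rd + diminished 5th + diminished 7th
Seventh chords stack in thirds, so the letter names are C-E-G-B
Root: C
Minor 3rd above C: Eb
Diminished 5th above C: Gb
Diminished 7th above C: Bbb
The 5th = Gb


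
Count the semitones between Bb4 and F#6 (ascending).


Absolute semitone position = octave×12 + chromatic position
Bb4: 4×12 + 10 = 58
F#6: 6×12 + 6 = 78
Difference = 78 - 58 = 20
= 20 semitones


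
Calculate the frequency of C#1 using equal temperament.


Step by step:
f = 440 × 2^(n/12) where n = semitones from A4
C#1: -44 semitones from A4
f = 440 × 2^(-44/12)
f = 34.65 Hz


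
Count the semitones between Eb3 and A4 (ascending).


Solution.
Absolute semitone position = octave×12 + chromatic position
Eb3: 3×12 + 3 = 39
A4: 4×12 + 9 = 57
Difference = 57 - 39 = 18
= 18 semitones


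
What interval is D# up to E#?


Letter names: D → E spans 2 letter names → a 2nd
Semitones: D# → E# = 2 half-steps
A 2nd of 2 semitones is a major 2nd
= major 2nd


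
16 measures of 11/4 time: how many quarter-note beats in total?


Let's work it out.
Time signature 11/4: the bottom number 4 means the quarter note gets one count
The top number 11 means 11 quarter-note beats per measure
Total = 11 × 16 measures
= 176 quarter-note beats


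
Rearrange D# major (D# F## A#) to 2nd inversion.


Let's work it out.
Root position: D# F## A#
2nd inversion: move root and 3rd up an octave
Bass note: A#
Notes (bottom to top) = A# D# F##


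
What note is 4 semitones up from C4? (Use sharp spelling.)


C4: chromatic position 0 in octave 4 → absolute = 4×12 + 0 = 48
Transpose up 4: 48 + 4 = 52
52 = 4×12 + 4 → E in octave 4
Result = E4


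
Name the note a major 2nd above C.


A 2nd spans 2 letter names, so from C we land on D
A major 2nd = 2 semitones above C
Spell D at that pitch: D
= D


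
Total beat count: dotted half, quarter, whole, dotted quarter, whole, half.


Solution.
Beat values:
  dotted half = 3 beats
  quarter = 1 beat
  whole = 4 beats
  dotted quarter = 1.5 beats
  whole = 4 beats
  half = 2 beats
Sum = 3 + 1 + 4 + 1.5 + 4 + 2
= 15.5 beats


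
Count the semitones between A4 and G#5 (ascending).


Working:
Absolute semitone position = octave×12 + chromatic position
A4: 4×12 + 9 = 57
G#5: 5×12 + 8 = 68
Difference = 68 - 57 = 11
= 11 semitones


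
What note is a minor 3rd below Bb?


Let's work it out.
A 3rd spans 3 letter names, so from B we land on G
A minor 3rd = 3 semitones below Bb
Spell G at that pitch: G
= G


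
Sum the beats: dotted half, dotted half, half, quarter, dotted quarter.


Beat values:
  dotted half = 3 beats
  dotted half = 3 beats
  half = 2 beats
  quarter = 1 beat
  dotted quarter = 1.5 beats
Sum = 3 + 3 + 2 + 1 + 1.5
= 10.5 beats


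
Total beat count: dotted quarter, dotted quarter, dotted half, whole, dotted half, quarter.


Working:
Beat values:
  dotted quarter = 1.5 beats
  dotted quarter = 1.5 beats
  dotted half = 3 beats
  whole = 4 beats
  dotted half = 3 beats
  quarter = 1 beat
Sum = 1.5 + 1.5 + 3 + 4 + 3 + 1
= 14 beats


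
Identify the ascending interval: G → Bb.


Let's work it out.
Letter names: G → B spans 3 letter names → a 3rd
Semitones: G → Bb = 3 half-steps
A 3rd of 3 semitones is a minor 3rd
= minor 3rd


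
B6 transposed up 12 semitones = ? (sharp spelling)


Reasoning:
B6: chromatic position 11 in octave 6 → absolute = 6×12 + 11 = 83
Transpose up 12: 83 + 12 = 95
95 = 7×12 + 11 → B in octave 7
Result = B7


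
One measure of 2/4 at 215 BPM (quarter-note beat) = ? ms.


Let's work it out.
Quarter-note beat duration = 60000 / 215 ms
Beats per measure (2/4) = 2
One measure = 2 × 60000 / 215 = 120000 / 215 ms
= 558.1 ms


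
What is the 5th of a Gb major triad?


Reasoning:
Major triad = root + major 3rd (4 semitones) + perfect 5th (7 semitones)
A triad on Gb stacks thirds, so the chord tones use letter names G-B-D
Root: Gb
Major 3rd above Gb: Bb
Perfect 5th above Gb: Db
The 5th = Db


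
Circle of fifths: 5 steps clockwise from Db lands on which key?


Step by step:
Each clockwise step on the circle of fifths moves up a perfect 5th
From Db: Db → Ab → Eb → Bb → F → C
= C


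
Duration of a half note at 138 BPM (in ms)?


Solution.
One quarter-note beat = 60000 / BPM = 60000 / 138 ms
Half note = 2 × quarter note
Duration = 2 × 60000 / 138 = 120000 / 138
= 869.6 ms


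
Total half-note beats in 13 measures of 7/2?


Reasoning:
Time signature 7/2: the bottom number 2 means the half note gets one count
The top number 7 means 7 half-note beats per measure
Total = 7 × 13 measures
= 91 half-note beats


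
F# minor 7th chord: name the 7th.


Solution.
Minor 7th chord = root + minor 3rd + perfect 5th + minor 7th
Seventh chords stack in thirds, so the letter names are F-A-C-E
Root: F#
Minor 3rd above F#: A
Perfect 5th above F#: C#
Minor 7th above F#: E
The 7th = E


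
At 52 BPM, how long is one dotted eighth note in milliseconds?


Step by step:
One quarter-note beat = 60000 / BPM = 60000 / 52 ms
Dotted eighth note = 3/4 × quarter note
Duration = 3/4 × 60000 / 52 = 45000 / 52
= 865.4 ms


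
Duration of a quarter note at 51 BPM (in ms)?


Working:
One quarter-note beat = 60000 / BPM = 60000 / 51 ms
Duration = 60000 / 51
= 1176.5 ms


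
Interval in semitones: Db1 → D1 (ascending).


Solution.
Absolute semitone position = octave×12 + chromatic position
Db1: 1×12 + 1 = 13
D1: 1×12 + 2 = 14
Difference = 14 - 13 = 1
= 1 semitone


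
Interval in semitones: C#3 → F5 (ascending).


Working:
Absolute semitone position = octave×12 + chromatic position
C#3: 3×12 + 1 = 37
F5: 5×12 + 5 = 65
Difference = 65 - 37 = 28
= 28 semitones


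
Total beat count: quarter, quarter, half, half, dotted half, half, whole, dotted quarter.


Step by step:
Beat values:
  quarter = 1 beat
  quarter = 1 beat
  half = 2 beats
  half = 2 beats
  dotted half = 3 beats
  half = 2 beats
  whole = 4 beats
  dotted quarter = 1.5 beats
Sum = 1 + 1 + 2 + 2 + 3 + 2 + 4 + 1.5
= 16.5 beats


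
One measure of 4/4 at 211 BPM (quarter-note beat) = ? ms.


Quarter-note beat duration = 60000 / 211 ms
Beats per measure (4/4) = 4
One measure = 4 × 60000 / 211 = 240000 / 211 ms
= 1137.4 ms


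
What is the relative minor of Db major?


The relative minor shares the major's key signature and starts on its 6th degree
6th degree = a major 6th above the tonic; a major 6th above Db is Bb
→ relative minor of Db major is Bb minor
= Bb minor


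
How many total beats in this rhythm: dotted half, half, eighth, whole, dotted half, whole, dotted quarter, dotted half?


Step by step:
Beat values:
  dotted half = 3 beats
  half = 2 beats
  eighth = 0.5 beats
  whole = 4 beats
  dotted half = 3 beats
  whole = 4 beats
  dotted quarter = 1.5 beats
  dotted half = 3 beats
Sum = 3 + 2 + 0.5 + 4 + 3 + 4 + 1.5 + 3
= 21 beats


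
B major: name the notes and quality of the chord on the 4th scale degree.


Let's work it out.
B major scale: B C# D# E F# G# A#
Diatonic triad on degree 4 stacks scale notes 4, 6, 1: E G# B
E→G# = 4 semitones; E→B = 7 semitones → major triad
= E G# B (major)


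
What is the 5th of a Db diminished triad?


Diminished triad = root + minor 3rd (3 semitones) + diminished 5th (6 semitones)
A triad on Db stacks thirds, so the chord tones use letter names D-F-A
Root: Db
Minor 3rd above Db: Fb
Diminished 5th above Db: Abb
The 5th = Abb


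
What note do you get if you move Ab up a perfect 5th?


perfect 5th: 5 letter names, 7 semitones
Letter: A + 4 → E
Pitch: Ab + 7 semitones, spelled as an E → Eb
= Eb


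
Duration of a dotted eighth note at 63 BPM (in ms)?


Working:
One quarter-note beat = 60000 / BPM = 60000 / 63 ms
Dotted eighth note = 3/4 × quarter note
Duration = 3/4 × 60000 / 63 = 45000 / 63
= 714.3 ms


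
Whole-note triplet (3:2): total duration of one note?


Triplet: 3 notes occupy the space of 2 whole notes
Space = 2 × 4 = 8 beats
Each triplet note = 8 / 3 = 8/3 beats
= 8/3 beats


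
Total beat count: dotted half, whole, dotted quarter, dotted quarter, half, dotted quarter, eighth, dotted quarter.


Step by step:
Beat values:
  dotted half = 3 beats
  whole = 4 beats
  dotted quarter = 1.5 beats
  dotted quarter = 1.5 beats
  half = 2 beats
  dotted quarter = 1.5 beats
  eighth = 0.5 beats
  dotted quarter = 1.5 beats
Sum = 3 + 4 + 1.5 + 1.5 + 2 + 1.5 + 0.5 + 1.5
= 15.5 beats


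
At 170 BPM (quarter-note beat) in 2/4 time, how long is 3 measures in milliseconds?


Reasoning:
Quarter-note beat duration = 60000 / 170 ms
Beats per measure (2/4) = 2
One measure = 2 × 60000 / 170 = 120000 / 170 ms
3 measures = 3 × 120000 / 170 = 360000 / 170
= 2117.6 ms


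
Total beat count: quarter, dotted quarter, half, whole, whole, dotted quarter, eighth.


Solution.
Beat values:
  quarter = 1 beat
  dotted quarter = 1.5 beats
  half = 2 beats
  whole = 4 beats
  whole = 4 beats
  dotted quarter = 1.5 beats
  eighth = 0.5 beats
Sum = 1 + 1.5 + 2 + 4 + 4 + 1.5 + 0.5
= 14.5 beats


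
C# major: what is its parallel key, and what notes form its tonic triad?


Step by step:
Parallel keys share the same tonic but differ in mode
C# major → parallel is C# minor
Tonic triad of C# minor = C# E G#
= C# minor; triad = C# E G#


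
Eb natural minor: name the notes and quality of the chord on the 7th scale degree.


Reasoning:
Eb natural minor scale: Eb F Gb Ab Bb Cb Db
Diatonic triad on degree 7 stacks scale notes 7, 2, 4: Db F Ab
Db→F = 4 semitones; Db→Ab = 7 semitones → major triad
= Db F Ab (major)


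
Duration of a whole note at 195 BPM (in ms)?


One quarter-note beat = 60000 / BPM = 60000 / 195 ms
Whole note = 4 × quarter note
Duration = 4 × 60000 / 195 = 240000 / 195
= 1230.8 ms


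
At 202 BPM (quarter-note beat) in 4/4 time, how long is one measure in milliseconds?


Step by step:
Quarter-note beat duration = 60000 / 202 ms
Beats per measure (4/4) = 4
One measure = 4 × 60000 / 202 = 240000 / 202 ms
= 1188.1 ms


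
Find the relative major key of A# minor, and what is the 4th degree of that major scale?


Solution.
The relative major shares the key signature and is a minor 3rd above the minor tonic
A minor 3rd above A# is C#
→ relative major of A# minor is C# major
C# major scale: C# D# E# F# G# A# B#
= C# major; 4th degree = F#


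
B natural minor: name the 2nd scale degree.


Solution.
Natural minor scale pattern: W-H-W-W-H-W-W (2-1-2-2-1-2-2 semitones)
Starting from B:
  B + 2 semitones → C#
  C# + 1 semitone → D
  D + 2 semitones → E
  E + 2 semitones → F#
  F# + 1 semitone → G
  G + 2 semitones → A
  A + 2 semitones → B
Scale: B C# D E F# G A
Degree 2 = C#


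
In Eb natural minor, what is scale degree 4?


Reasoning:
Natural minor scale pattern: W-H-W-W-H-W-W (2-1-2-2-1-2-2 semitones)
Starting from Eb:
  Eb + 2 semitones → F
  F + 1 semitone → Gb
  Gb + 2 semitones → Ab
  Ab + 2 semitones → Bb
  Bb + 1 semitone → Cb
  Cb + 2 semitones → Db
  Db + 2 semitones → Eb
Scale: Eb F Gb Ab Bb Cb Db
Degree 4 = Ab


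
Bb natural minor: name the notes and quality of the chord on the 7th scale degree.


Working:
Bb natural minor scale: Bb C Db Eb F Gb Ab
Diatonic triad on degree 7 stacks scale notes 7, 2, 4: Ab C Eb
Ab→C = 4 semitones; Ab→Eb = 7 semitones → major triad
= Ab C Eb (major)


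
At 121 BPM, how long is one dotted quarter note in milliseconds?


Reasoning:
One quarter-note beat = 60000 / BPM = 60000 / 121 ms
Dotted quarter note = 3/2 × quarter note
Duration = 3/2 × 60000 / 121 = 90000 / 121
= 743.8 ms


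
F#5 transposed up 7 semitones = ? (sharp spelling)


F#5: chromatic position 6 in octave 5 → absolute = 5×12 + 6 = 66
Transpose up 7: 66 + 7 = 73
73 = 6×12 + 1 → C# in octave 6
Result = C#6


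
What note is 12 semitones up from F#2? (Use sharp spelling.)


Let's work it out.
F#2: chromatic position 6 in octave 2 → absolute = 2×12 + 6 = 30
Transpose up 12: 30 + 12 = 42
42 = 3×12 + 6 → F# in octave 3
Result = F#3


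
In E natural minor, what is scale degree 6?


Step by step:
Natural minor scale pattern: W-H-W-W-H-W-W (2-1-2-2-1-2-2 semitones)
Starting from E:
  E + 2 semitones → F#
  F# + 1 semitone → G
  G + 2 semitones → A
  A + 2 semitones → B
  B + 1 semitone → C
  C + 2 semitones → D
  D + 2 semitones → E
Scale: E F# G A B C D
Degree 6 = C


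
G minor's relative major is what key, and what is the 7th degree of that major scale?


The relative major shares the key signature and is a minor 3rd above the minor tonic
A minor 3rd above G is Bb
→ relative major of G minor is Bb major
Bb major scale: Bb C D Eb F G A
= Bb major; 7th degree = A


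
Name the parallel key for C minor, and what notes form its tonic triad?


Let's work it out.
Parallel keys share the same tonic but differ in mode
C minor → parallel is C major
Tonic triad of C major = C E G
= C major; triad = C E G


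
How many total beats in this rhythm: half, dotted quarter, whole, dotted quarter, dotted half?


Beat values:
  half = 2 beats
  dotted quarter = 1.5 beats
  whole = 4 beats
  dotted quarter = 1.5 beats
  dotted half = 3 beats
Sum = 2 + 1.5 + 4 + 1.5 + 3
= 12 beats


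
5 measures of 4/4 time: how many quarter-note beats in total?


Time signature 4/4: the bottom number 4 means the quarter note gets one count
The top number 4 means 4 quarter-note beats per measure
Total = 4 × 5 measures
= 20 quarter-note beats


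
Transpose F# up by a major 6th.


Solution.
major 6th: 6 letter names, 9 semitones
Letter: F + 5 → D
Pitch: F# + 9 semitones, spelled as a D → D#
= D#


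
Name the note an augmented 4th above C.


Let's work it out.
A 4th spans 4 letter names, so from C we land on F
An augmented 4th = 6 semitones above C
Spell F at that pitch: F#
= F#


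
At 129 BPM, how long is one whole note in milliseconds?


Let's work it out.
One quarter-note beat = 60000 / BPM = 60000 / 129 ms
Whole note = 4 × quarter note
Duration = 4 × 60000 / 129 = 240000 / 129
= 1860.5 ms


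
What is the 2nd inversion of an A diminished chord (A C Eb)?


Step by step:
Root position: A C Eb
2nd inversion: move root and 3rd up an octave
Bass note: Eb
Notes (bottom to top) = Eb A C


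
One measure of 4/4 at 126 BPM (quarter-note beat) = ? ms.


Working:
Quarter-note beat duration = 60000 / 126 ms
Beats per measure (4/4) = 4
One measure = 4 × 60000 / 126 = 240000 / 126 ms
= 1904.8 ms


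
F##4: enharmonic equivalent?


Solution.
Enharmonic notes sound the same pitch but are spelled with different letter names
F## and G name the same pitch class
= G4


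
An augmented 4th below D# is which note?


Working:
A 4th spans 4 letter names, so from D we land on A
An augmented 4th = 6 semitones below D#
Spell A at that pitch: A
= A


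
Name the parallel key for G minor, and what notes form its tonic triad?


Let's work it out.
Parallel keys share the same tonic but differ in mode
G minor → parallel is G major
Tonic triad of G major = G B D
= G major; triad = G B D


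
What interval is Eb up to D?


Working:
Letter names: E → D spans 7 letter names → a 7th
Semitones: Eb → D = 11 half-steps
A 7th of 11 semitones is a major 7th
= major 7th


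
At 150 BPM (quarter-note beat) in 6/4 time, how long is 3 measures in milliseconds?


Quarter-note beat duration = 60000 / 150 ms
Beats per measure (6/4) = 6
One measure = 6 × 60000 / 150 = 360000 / 150 ms
3 measures = 3 × 360000 / 150 = 1080000 / 150
= 7200.0 ms


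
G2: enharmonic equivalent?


Enharmonic notes sound the same pitch but are spelled with different letter names
G and F## name the same pitch class
= F##2


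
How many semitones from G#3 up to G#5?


Solution.
Absolute semitone position = octave×12 + chromatic position
G#3: 3×12 + 8 = 44
G#5: 5×12 + 8 = 68
Difference = 68 - 44 = 24
= 24 semitones


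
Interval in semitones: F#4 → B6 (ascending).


Working:
Absolute semitone position = octave×12 + chromatic position
F#4: 4×12 + 6 = 54
B6: 6×12 + 11 = 83
Difference = 83 - 54 = 29
= 29 semitones


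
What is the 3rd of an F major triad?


Let's work it out.
Major triad = root + major 3rd (4 semitones) + perfect 5th (7 semitones)
A triad on F stacks thirds, so the chord tones use letter names F-A-C
Root: F
Major 3rd above F: A
Perfect 5th above F: C
The 3rd = A


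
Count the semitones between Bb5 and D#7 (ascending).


Working:
Absolute semitone position = octave×12 + chromatic position
Bb5: 5×12 + 10 = 70
D#7: 7×12 + 3 = 87
Difference = 87 - 70 = 17
= 17 semitones


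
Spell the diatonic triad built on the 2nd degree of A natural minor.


Solution.
A natural minor scale: A B C D E F G
Diatonic triad on degree 2 stacks scale notes 2, 4, 6: B D F
B→D = 3 semitones; B→F = 6 semitones → diminished triad
= B D F (diminished)


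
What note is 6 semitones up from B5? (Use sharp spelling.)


B5: chromatic position 11 in octave 5 → absolute = 5×12 + 11 = 71
Transpose up 6: 71 + 6 = 77
77 = 6×12 + 5 → F in octave 6
Result = F6


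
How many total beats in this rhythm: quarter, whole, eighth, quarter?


Reasoning:
Beat values:
  quarter = 1 beat
  whole = 4 beats
  eighth = 0.5 beats
  quarter = 1 beat
Sum = 1 + 4 + 0.5 + 1
= 6.5 beats


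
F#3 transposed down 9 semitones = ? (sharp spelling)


Working:
F#3: chromatic position 6 in octave 3 → absolute = 3×12 + 6 = 42
Transpose down 9: 42 - 9 = 33
33 = 2×12 + 9 → A in octave 2
Result = A2


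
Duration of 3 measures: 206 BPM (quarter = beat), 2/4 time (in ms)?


Quarter-note beat duration = 60000 / 206 ms
Beats per measure (2/4) = 2
One measure = 2 × 60000 / 206 = 120000 / 206 ms
3 measures = 3 × 120000 / 206 = 360000 / 206
= 1747.6 ms


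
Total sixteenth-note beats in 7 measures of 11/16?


Time signature 11/16: the bottom number 16 means the sixteenth note gets one count
The top number 11 means 11 sixteenth-note beats per measure
Total = 11 × 7 measures
= 77 sixteenth-note beats


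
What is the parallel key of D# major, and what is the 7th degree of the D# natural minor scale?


Let's work it out.
Parallel keys share the same tonic but differ in mode
D# major → parallel is D# minor
D# natural minor scale: D# E# F# G# A# B C#
= D# minor; 7th degree = C#


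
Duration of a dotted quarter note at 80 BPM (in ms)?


Working:
One quarter-note beat = 60000 / BPM = 60000 / 80 ms
Dotted quarter note = 3/2 × quarter note
Duration = 3/2 × 60000 / 80 = 90000 / 80
= 1125.0 ms


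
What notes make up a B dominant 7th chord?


Let's work it out.
Dominant 7th chord = root + major 3rd + perfect 5th + minor 7th
Seventh chords stack in thirds, so the letter names are B-D-F-A
Root: B
Major 3rd above B: D#
Perfect 5th above B: F#
Minor 7th above B: A
Chord = B D# F# A


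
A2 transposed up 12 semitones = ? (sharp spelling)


Working:
A2: chromatic position 9 in octave 2 → absolute = 2×12 + 9 = 33
Transpose up 12: 33 + 12 = 45
45 = 3×12 + 9 → A in octave 3
Result = A3


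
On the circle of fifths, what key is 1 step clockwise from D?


Working:
Each clockwise step on the circle of fifths moves up a perfect 5th
From D: D → A
= A


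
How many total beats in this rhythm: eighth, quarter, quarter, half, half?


Reasoning:
Beat values:
  eighth = 0.5 beats
  quarter = 1 beat
  quarter = 1 beat
  half = 2 beats
  half = 2 beats
Sum = 0.5 + 1 + 1 + 2 + 2
= 6.5 beats


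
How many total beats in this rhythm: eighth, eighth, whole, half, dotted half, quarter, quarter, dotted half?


Step by step:
Beat values:
  eighth = 0.5 beats
  eighth = 0.5 beats
  whole = 4 beats
  half = 2 beats
  dotted half = 3 beats
  quarter = 1 beat
  quarter = 1 beat
  dotted half = 3 beats
Sum = 0.5 + 0.5 + 4 + 2 + 3 + 1 + 1 + 3
= 15 beats


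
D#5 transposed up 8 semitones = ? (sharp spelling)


Step by step:
D#5: chromatic position 3 in octave 5 → absolute = 5×12 + 3 = 63
Transpose up 8: 63 + 8 = 71
71 = 5×12 + 11 → B in octave 5
Result = B5


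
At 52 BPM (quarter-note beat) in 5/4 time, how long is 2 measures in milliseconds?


Quarter-note beat duration = 60000 / 52 ms
Beats per measure (5/4) = 5
One measure = 5 × 60000 / 52 = 300000 / 52 ms
2 measures = 2 × 300000 / 52 = 600000 / 52
= 11538.5 ms


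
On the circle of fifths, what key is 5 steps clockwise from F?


Reasoning:
Each clockwise step on the circle of fifths moves up a perfect 5th
From F: F → C → G → D → A → E
= E


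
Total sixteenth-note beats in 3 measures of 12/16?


Time signature 12/16: the bottom number 16 means the sixteenth note gets one count
The top number 12 means 12 sixteenth-note beats per measure
Total = 12 × 3 measures
= 36 sixteenth-note beats


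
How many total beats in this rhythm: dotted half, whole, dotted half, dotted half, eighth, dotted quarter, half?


Reasoning:
Beat values:
  dotted half = 3 beats
  whole = 4 beats
  dotted half = 3 beats
  dotted half = 3 beats
  eighth = 0.5 beats
  dotted quarter = 1.5 beats
  half = 2 beats
Sum = 3 + 4 + 3 + 3 + 0.5 + 1.5 + 2
= 17 beats


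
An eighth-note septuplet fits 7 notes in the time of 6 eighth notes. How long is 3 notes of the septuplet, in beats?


Septuplet: 7 notes occupy the space of 6 eighth notes
Space = 6 × 1/2 = 3 beats
Each septuplet note = 3 / 7 = 3/7 beats
3 notes = 3 × 3/7 = 9/7
= 9/7 beats


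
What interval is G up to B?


Solution.
Letter names: G → B spans 3 letter names → a 3rd
Semitones: G → B = 4 half-steps
A 3rd of 4 semitones is a major 3rd
= major 3rd


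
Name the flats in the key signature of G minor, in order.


Step by step:
Flat minor keys: A(0), D(1), G(2), C(3), F(4), Bb(5), Eb(6), Ab(7)
G minor has 2 flats
Order of flats: Bb Eb Ab Db Gb Cb Fb → first 2: Bb, Eb
= Bb, Eb


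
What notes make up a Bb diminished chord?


Reasoning:
Diminished triad = root + minor 3rd (3 semitones) + diminished 5th (6 semitones)
A triad on Bb stacks thirds, so the chord tones use letter names B-D-F
Root: Bb
Minor 3rd above Bb: Db
Diminished 5th above Bb: Fb
Chord = Bb Db Fb


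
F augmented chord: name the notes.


Step by step:
Augmented triad = root + major 3rd (4 semitones) + augmented 5th (8 semitones)
A triad on F stacks thirds, so the chord tones use letter names F-A-C
Root: F
Major 3rd above F: A
Augmented 5th above F: C#
Chord = F A C#


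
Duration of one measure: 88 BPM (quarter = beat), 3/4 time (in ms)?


Reasoning:
Quarter-note beat duration = 60000 / 88 ms
Beats per measure (3/4) = 3
One measure = 3 × 60000 / 88 = 180000 / 88 ms
= 2045.5 ms


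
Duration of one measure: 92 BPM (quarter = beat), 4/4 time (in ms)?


Solution.
Quarter-note beat duration = 60000 / 92 ms
Beats per measure (4/4) = 4
One measure = 4 × 60000 / 92 = 240000 / 92 ms
= 2608.7 ms


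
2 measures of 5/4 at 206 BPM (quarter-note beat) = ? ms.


Quarter-note beat duration = 60000 / 206 ms
Beats per measure (5/4) = 5
One measure = 5 × 60000 / 206 = 300000 / 206 ms
2 measures = 2 × 300000 / 206 = 600000 / 206
= 2912.6 ms


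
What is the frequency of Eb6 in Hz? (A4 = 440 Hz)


Let's work it out.
f = 440 × 2^(n/12) where n = semitones from A4
Eb6: 18 semitones from A4
f = 440 × 2^(18/12)
f = 1244.51 Hz


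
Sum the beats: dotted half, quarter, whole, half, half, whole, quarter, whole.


Let's work it out.
Beat values:
  dotted half = 3 beats
  quarter = 1 beat
  whole = 4 beats
  half = 2 beats
  half = 2 beats
  whole = 4 beats
  quarter = 1 beat
  whole = 4 beats
Sum = 3 + 1 + 4 + 2 + 2 + 4 + 1 + 4
= 21 beats
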